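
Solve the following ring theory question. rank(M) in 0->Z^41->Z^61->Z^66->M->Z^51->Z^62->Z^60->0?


Alt sum=0:
(-1)^0*41 + (-1)^1*61 + (-1)^2*66 + (-1)^3*? + (-1)^4*51 + (-1)^5*62 + (-1)^6*60=0
rank(M)=95


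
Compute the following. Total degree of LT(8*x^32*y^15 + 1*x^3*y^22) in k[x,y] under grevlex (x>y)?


LT: 8*x^32*y^15
deg_x=32, deg_y=15
Total=32+15=47


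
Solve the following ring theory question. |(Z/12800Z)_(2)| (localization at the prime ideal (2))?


2-primary part: 12800=2^9*25
Size=2^9=512


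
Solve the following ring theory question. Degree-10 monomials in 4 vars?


C(d+n-1,n-1)=C(13,3)=286


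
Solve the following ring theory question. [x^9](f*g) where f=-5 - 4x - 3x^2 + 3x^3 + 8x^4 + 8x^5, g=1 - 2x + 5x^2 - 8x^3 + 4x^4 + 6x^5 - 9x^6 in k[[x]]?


[x^9] = sum a_i*b_j, i+j=9
  3*-9=-27
  8*6=48
  8*4=32
Sum=53


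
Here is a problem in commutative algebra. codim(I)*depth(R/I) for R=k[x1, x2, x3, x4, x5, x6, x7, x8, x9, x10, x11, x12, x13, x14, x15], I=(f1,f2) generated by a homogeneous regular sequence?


codim=2, depth=dim(R/I)=15-2=13
Product=2*13=26


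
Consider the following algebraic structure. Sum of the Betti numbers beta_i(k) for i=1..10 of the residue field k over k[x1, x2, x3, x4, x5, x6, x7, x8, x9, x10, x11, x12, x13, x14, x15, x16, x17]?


Koszul resolution: beta_i(k)=C(n,i), n=17
C(17,1)=17, C(17,2)=136, C(17,3)=680, C(17,4)=2380, C(17,5)=6188, C(17,6)=12376, C(17,7)=19448, C(17,8)=24310, C(17,9)=24310, C(17,10)=19448
Sum=109293


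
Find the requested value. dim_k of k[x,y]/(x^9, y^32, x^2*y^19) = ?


k[x,y]/I, I = (x^9, y^32, x^2*y^19)
Rect: 9x32=288. Corner: (9-2)x(32-19)=91.
dim = 288-91 = 197


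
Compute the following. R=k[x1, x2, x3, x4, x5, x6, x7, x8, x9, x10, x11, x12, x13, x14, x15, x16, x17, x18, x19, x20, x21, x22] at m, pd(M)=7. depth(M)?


pd+depth=depth(R)=22
depth=22-7=15


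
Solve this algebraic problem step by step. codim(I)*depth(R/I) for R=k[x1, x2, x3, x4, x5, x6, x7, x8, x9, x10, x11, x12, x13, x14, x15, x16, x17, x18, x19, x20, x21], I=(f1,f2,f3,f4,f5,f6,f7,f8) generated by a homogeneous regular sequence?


codim=8, depth=dim(R/I)=21-8=13
Product=8*13=104


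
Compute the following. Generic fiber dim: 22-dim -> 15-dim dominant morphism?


dim(fiber)=dim(X)-dim(Y)=22-15=7


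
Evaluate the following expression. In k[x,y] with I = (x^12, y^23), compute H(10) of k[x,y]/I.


k[x,y], I = (x^12, y^23), d = 10
Need i < 12 and d-i < 23.
Range: 0 <= i <= 10.
H(10) = 11


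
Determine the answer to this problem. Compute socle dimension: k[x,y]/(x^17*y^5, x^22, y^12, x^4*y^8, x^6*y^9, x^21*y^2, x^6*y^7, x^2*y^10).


Socle = ann(m) = span of standard monomials u with x*u, y*u in I (staircase corners).
Redundant generators: x^6*y^9
Minimal generators: x^22, x^21*y^2, x^17*y^5, x^6*y^7, x^4*y^8, x^2*y^10, y^12
Corners: xy^11, x^3y^9, x^5y^7, x^16y^6, x^20y^4, x^21y
Socle dim=6


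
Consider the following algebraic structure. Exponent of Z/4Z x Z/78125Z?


Exponent = lcm of the cyclic orders; pairwise coprime => product.
2^2*5^7=4*78125=312500


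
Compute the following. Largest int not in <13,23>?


gcd(13,23)=1 => F=ab-a-b=13*23-13-23=299-36=263


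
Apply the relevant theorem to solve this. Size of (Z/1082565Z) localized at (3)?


3-primary part: 1082565=3^9*55
Size=3^9=19683


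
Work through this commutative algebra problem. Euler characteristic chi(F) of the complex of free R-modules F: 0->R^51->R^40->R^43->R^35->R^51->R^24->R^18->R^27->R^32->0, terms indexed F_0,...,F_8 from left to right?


chi = sum (-1)^i * rank:
(-1)^0*51=51
(-1)^1*40=-40
(-1)^2*43=43
(-1)^3*35=-35
(-1)^4*51=51
(-1)^5*24=-24
(-1)^6*18=18
(-1)^7*27=-27
(-1)^8*32=32
chi=69


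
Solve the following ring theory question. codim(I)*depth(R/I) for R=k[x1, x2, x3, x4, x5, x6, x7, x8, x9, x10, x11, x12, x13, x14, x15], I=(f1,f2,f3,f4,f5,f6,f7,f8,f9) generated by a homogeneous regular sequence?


codim=9, depth=dim(R/I)=15-9=6
Product=9*6=54


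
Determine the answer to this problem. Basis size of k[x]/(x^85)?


Basis: 1,x,...,x^84
dim=85


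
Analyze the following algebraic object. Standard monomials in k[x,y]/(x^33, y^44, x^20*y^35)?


k[x,y]/I, I = (x^33, y^44, x^20*y^35)
Rect: 33x44=1452. Corner: (33-20)x(44-35)=117.
dim = 1452-117 = 1335


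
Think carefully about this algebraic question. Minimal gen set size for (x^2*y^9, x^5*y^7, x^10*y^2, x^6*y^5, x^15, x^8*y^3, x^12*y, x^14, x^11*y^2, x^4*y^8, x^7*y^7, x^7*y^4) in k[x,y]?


Remove redundant (divisible by others).
x^11*y^2 redundant.
x^15 redundant.
x^7*y^7 redundant.
Min: x^14, x^12*y, x^10*y^2, x^8*y^3, x^7*y^4, x^6*y^5, x^5*y^7, x^4*y^8, x^2*y^9
Count=9


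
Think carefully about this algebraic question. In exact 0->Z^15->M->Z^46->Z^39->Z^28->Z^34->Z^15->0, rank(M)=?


Alt sum=0:
(-1)^0*15 + (-1)^1*? + (-1)^2*46 + (-1)^3*39 + (-1)^4*28 + (-1)^5*34 + (-1)^6*15=0
rank(M)=31


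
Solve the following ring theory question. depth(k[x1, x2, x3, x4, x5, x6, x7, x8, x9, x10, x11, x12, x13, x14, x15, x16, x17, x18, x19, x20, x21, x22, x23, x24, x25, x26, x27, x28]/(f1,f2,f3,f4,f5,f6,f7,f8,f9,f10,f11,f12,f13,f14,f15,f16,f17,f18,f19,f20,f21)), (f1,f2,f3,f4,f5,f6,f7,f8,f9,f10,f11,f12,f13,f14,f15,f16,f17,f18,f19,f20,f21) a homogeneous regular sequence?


depth(R)=28
depth(R/I)=28-21=7


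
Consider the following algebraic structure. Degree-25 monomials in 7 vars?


C(d+n-1,n-1)=C(31,6)=736281


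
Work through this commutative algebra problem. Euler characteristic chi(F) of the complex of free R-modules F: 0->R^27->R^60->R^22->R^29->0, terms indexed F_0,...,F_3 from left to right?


chi = sum (-1)^i * rank:
(-1)^0*27=27
(-1)^1*60=-60
(-1)^2*22=22
(-1)^3*29=-29
chi=-40


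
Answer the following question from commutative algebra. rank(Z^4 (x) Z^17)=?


rank(M(x)N) = rank(M)*rank(N)
4*17 = 68


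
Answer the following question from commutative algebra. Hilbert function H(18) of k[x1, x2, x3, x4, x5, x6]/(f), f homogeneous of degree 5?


C(23,5)-C(18,5)=33649-8568=25081


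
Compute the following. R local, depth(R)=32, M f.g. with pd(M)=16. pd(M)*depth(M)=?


pd+depth=32
depth=32-16=16
pd*depth=16*16=256


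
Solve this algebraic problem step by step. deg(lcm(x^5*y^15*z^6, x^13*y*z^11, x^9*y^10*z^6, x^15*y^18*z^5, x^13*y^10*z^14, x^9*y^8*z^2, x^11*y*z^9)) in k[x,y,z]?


lcm = componentwise max:
x: max(5,13,9,15,13,9,11)=15
y: max(15,1,10,18,10,8,1)=18
z: max(6,11,6,5,14,2,9)=14
Total=15+18+14=47


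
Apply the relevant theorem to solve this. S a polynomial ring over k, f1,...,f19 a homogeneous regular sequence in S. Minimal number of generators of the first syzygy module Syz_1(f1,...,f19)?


Regular sequence => Koszul complex is the minimal free resolution.
Syz_1 minimally generated by Koszul relations f_i*e_j - f_j*e_i (i<j): mu(Syz_1) = beta_2 = C(m,2) = m(m-1)/2
m=19
19*18/2 = 171


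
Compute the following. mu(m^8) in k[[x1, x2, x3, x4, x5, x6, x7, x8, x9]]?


C(n+d-1,d)=C(16,8)=12870


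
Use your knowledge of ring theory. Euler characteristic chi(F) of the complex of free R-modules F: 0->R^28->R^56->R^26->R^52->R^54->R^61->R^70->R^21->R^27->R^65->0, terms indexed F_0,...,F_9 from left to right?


chi = sum (-1)^i * rank:
(-1)^0*28=28
(-1)^1*56=-56
(-1)^2*26=26
(-1)^3*52=-52
(-1)^4*54=54
(-1)^5*61=-61
(-1)^6*70=70
(-1)^7*21=-21
(-1)^8*27=27
(-1)^9*65=-65
chi=-50


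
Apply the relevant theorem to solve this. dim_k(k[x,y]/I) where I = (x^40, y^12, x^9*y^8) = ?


k[x,y]/I, I = (x^40, y^12, x^9*y^8)
Rect: 40x12=480. Corner: (40-9)x(12-8)=124.
dim = 480-124 = 356


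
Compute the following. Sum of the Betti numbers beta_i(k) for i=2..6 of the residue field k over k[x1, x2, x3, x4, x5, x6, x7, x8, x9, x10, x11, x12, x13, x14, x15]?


Koszul resolution: beta_i(k)=C(n,i), n=15
C(15,2)=105, C(15,3)=455, C(15,4)=1365, C(15,5)=3003, C(15,6)=5005
Sum=9933


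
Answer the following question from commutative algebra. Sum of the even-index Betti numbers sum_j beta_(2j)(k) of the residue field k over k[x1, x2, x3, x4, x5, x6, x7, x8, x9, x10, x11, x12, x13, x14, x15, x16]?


Koszul resolution: beta_i(k)=C(n,i), n=16
sum_even C(16,i) = 2^(n-1) = 2^15 = 32768


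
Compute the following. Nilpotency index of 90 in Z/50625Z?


90^k mod 50625:
k=1: 90
k=2: 8100
k=3: 20250
k=4: 0
First zero at k = 4


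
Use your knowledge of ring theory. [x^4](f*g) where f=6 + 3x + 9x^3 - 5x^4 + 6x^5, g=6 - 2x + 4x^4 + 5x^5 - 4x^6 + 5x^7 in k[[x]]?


[x^4] = sum a_i*b_j, i+j=4
  6*4=24
  9*-2=-18
  -5*6=-30
Sum=-24


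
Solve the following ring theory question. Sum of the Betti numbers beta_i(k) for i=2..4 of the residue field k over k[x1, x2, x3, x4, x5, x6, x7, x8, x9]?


Koszul resolution: beta_i(k)=C(n,i), n=9
C(9,2)=36, C(9,3)=84, C(9,4)=126
Sum=246


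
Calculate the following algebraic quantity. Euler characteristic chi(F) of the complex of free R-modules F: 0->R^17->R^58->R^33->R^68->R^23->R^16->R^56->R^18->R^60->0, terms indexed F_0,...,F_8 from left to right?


chi = sum (-1)^i * rank:
(-1)^0*17=17
(-1)^1*58=-58
(-1)^2*33=33
(-1)^3*68=-68
(-1)^4*23=23
(-1)^5*16=-16
(-1)^6*56=56
(-1)^7*18=-18
(-1)^8*60=60
chi=29


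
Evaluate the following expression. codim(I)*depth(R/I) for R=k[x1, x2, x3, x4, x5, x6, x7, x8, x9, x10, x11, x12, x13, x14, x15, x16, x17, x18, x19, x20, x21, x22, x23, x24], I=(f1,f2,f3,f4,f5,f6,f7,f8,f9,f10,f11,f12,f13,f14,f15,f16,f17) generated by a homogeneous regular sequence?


codim=17, depth=dim(R/I)=24-17=7
Product=17*7=119


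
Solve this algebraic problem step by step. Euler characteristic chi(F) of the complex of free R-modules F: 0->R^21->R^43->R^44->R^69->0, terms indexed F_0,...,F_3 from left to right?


chi = sum (-1)^i * rank:
(-1)^0*21=21
(-1)^1*43=-43
(-1)^2*44=44
(-1)^3*69=-69
chi=-47


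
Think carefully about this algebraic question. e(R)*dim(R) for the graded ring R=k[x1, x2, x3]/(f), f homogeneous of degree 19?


e(R)=deg(f)=19, dim(R)=3-1=2
e*dim=19*2=38


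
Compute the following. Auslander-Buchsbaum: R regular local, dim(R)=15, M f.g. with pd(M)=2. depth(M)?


pd+depth=depth(R)=15
depth=15-2=13


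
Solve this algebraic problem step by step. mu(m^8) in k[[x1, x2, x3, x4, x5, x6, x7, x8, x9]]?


C(n+d-1,d)=C(16,8)=12870


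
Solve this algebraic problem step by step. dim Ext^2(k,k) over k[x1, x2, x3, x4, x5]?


C(n,i)=C(5,2)=10


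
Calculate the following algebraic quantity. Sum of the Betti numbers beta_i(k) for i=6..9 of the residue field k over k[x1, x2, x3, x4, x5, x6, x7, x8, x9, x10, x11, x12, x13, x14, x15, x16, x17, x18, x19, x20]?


Koszul resolution: beta_i(k)=C(n,i), n=20
C(20,6)=38760, C(20,7)=77520, C(20,8)=125970, C(20,9)=167960
Sum=410210


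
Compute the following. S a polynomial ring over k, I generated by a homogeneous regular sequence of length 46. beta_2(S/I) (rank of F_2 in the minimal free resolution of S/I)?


Regular sequence => Koszul complex is the minimal free resolution.
Syz_1 minimally generated by Koszul relations f_i*e_j - f_j*e_i (i<j): mu(Syz_1) = beta_2 = C(m,2) = m(m-1)/2
m=46
46*45/2 = 1035


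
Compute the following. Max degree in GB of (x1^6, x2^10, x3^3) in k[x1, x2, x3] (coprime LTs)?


Pure powers, coprime LTs => already GB.
Degrees: 6, 10, 3
Max=10


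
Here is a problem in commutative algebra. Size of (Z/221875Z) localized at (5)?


5-primary part: 221875=5^5*71
Size=5^5=3125


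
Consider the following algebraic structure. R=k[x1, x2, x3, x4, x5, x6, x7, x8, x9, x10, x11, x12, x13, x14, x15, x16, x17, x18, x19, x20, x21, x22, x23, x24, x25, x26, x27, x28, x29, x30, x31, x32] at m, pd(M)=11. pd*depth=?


pd+depth=32
depth=32-11=21
pd*depth=11*21=231


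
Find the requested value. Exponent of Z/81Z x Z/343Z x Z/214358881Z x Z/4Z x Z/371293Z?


Exponent = lcm of the cyclic orders; pairwise coprime => product.
3^4*7^3*11^8*2^2*13^5=81*343*214358881*4*371293=8844990546012176556


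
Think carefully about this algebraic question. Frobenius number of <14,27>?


gcd(14,27)=1 => F=ab-a-b=14*27-14-27=378-41=337


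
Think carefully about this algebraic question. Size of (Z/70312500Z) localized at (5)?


5-primary part: 70312500=5^9*36
Size=5^9=1953125


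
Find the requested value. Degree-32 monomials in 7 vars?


C(d+n-1,n-1)=C(38,6)=2760681


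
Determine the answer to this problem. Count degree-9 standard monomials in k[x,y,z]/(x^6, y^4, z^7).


Need i<6, j<4, k<7 with i+j+k=9.
For each i, j ranges over max(0,9-i-6)..min(3,9-i):
  i=0: j in [3,3] -> 1
  i=1: j in [2,3] -> 2
  i=2: j in [1,3] -> 3
  i=3: j in [0,3] -> 4
  i=4: j in [0,3] -> 4
  i=5: j in [0,3] -> 4
H(9) = 1+2+3+4+4+4 = 18


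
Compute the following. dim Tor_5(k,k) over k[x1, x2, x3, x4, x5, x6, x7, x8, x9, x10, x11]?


Koszul: C(n,i)=C(11,5)=462


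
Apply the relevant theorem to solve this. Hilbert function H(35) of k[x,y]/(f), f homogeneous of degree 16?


H(t)=d for t>=d-1.
d=16, t=35
H(35)=16


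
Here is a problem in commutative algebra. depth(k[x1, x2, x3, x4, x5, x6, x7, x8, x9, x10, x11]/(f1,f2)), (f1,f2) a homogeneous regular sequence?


depth(R)=11
depth(R/I)=11-2=9


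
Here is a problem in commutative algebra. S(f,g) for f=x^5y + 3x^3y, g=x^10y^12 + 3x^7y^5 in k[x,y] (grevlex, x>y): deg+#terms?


LT(f)=x^5y, LT(g)=x^10y^12
lcm(LM)=x^10y^12
S(f,g) (scaled by 1 to clear denominators) = x^5y^11*f - 1*g = 3x^8y^12 - 3x^7y^5
2 terms, deg 20.
20+2=22


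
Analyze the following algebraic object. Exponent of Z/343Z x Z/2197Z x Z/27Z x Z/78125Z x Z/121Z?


Exponent = lcm of the cyclic orders; pairwise coprime => product.
7^3*13^3*3^3*5^7*11^2=343*2197*27*78125*121=192337223203125


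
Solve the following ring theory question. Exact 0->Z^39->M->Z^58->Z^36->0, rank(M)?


Alt sum=0:
(-1)^0*39 + (-1)^1*? + (-1)^2*58 + (-1)^3*36=0
rank(M)=61


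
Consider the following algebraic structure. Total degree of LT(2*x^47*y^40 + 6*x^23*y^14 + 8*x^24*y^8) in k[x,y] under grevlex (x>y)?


LT: 2*x^47*y^40
deg_x=47, deg_y=40
Total=47+40=87


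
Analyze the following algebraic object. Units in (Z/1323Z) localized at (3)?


Local ring = Z/27Z.
phi(27) = 3^2*(3-1) = 18


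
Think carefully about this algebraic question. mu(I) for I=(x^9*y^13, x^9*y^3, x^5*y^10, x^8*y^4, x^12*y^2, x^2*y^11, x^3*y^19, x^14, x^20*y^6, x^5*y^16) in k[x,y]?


Remove redundant (divisible by others).
x^5*y^16 redundant.
x^9*y^13 redundant.
x^20*y^6 redundant.
x^3*y^19 redundant.
Min: x^14, x^12*y^2, x^9*y^3, x^8*y^4, x^5*y^10, x^2*y^11
Count=6


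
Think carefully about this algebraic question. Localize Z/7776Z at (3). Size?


3-primary part: 7776=3^5*32
Size=3^5=243


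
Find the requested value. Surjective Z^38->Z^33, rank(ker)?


rank(ker) = 38-33 = 5


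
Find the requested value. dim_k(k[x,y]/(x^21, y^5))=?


Basis: x^i*y^j, i<21, j<5
21*5=105


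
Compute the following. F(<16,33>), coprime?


gcd(16,33)=1 => F=ab-a-b=16*33-16-33=528-49=479


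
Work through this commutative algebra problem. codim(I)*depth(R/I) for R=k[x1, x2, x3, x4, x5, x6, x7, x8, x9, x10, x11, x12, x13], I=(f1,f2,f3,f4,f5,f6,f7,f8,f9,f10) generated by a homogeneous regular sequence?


codim=10, depth=dim(R/I)=13-10=3
Product=10*3=30


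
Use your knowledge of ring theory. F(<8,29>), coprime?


gcd(8,29)=1 => F=ab-a-b=8*29-8-29=232-37=195


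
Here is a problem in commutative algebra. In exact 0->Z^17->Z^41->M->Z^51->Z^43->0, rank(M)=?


Alt sum=0:
(-1)^0*17 + (-1)^1*41 + (-1)^2*? + (-1)^3*51 + (-1)^4*43=0
rank(M)=32


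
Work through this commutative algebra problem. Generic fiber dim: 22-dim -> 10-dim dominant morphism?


dim(fiber)=dim(X)-dim(Y)=22-10=12


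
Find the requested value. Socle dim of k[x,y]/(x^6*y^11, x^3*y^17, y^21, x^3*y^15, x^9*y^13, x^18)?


Socle = ann(m) = span of standard monomials u with x*u, y*u in I (staircase corners).
Redundant generators: x^9*y^13, x^3*y^17
Minimal generators: x^18, x^6*y^11, x^3*y^15, y^21
Corners: x^2y^20, x^5y^14, x^17y^10
Socle dim=3


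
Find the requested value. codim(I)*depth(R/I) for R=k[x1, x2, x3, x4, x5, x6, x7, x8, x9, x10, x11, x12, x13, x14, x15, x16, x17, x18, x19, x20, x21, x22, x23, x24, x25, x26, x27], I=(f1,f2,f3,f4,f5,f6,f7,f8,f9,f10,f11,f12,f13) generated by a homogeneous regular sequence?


codim=13, depth=dim(R/I)=27-13=14
Product=13*14=182


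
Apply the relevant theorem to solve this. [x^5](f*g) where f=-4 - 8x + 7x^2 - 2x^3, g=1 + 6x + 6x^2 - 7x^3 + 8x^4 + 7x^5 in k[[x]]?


[x^5] = sum a_i*b_j, i+j=5
  -4*7=-28
  -8*8=-64
  7*-7=-49
  -2*6=-12
Sum=-153


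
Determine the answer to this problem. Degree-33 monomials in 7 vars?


C(d+n-1,n-1)=C(39,6)=3262623


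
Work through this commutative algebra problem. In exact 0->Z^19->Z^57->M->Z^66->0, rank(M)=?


Alt sum=0:
(-1)^0*19 + (-1)^1*57 + (-1)^2*? + (-1)^3*66=0
rank(M)=104


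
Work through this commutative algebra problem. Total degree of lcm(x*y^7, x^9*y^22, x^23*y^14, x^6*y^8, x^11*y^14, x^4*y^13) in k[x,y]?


lcm = componentwise max:
x: max(1,9,23,6,11,4)=23
y: max(7,22,14,8,14,13)=22
Total=23+22=45


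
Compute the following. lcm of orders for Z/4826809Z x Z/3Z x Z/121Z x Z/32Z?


Exponent = lcm of the cyclic orders; pairwise coprime => product.
13^6*3^1*11^2*2^5=4826809*3*121*32=56068213344


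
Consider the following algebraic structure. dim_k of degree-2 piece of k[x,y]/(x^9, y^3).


k[x,y], I = (x^9, y^3), d = 2
Need i < 9 and d-i < 3.
Range: 0 <= i <= 2.
H(2) = 3


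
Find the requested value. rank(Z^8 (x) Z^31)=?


rank(M(x)N) = rank(M)*rank(N)
8*31 = 248


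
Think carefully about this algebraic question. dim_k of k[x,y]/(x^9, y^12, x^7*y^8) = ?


k[x,y]/I, I = (x^9, y^12, x^7*y^8)
Rect: 9x12=108. Corner: (9-7)x(12-8)=8.
dim = 108-8 = 100


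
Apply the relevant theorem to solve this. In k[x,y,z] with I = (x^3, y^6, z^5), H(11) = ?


Need i<3, j<6, k<5 with i+j+k=11.
For each i, j ranges over max(0,11-i-4)..min(5,11-i):
  i=0: j in [7,5] -> 0
  i=1: j in [6,5] -> 0
  i=2: j in [5,5] -> 1
H(11) = 0+0+1 = 1


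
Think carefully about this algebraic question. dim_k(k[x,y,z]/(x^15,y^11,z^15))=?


Basis: x^iy^jz^k, i<15,j<11,k<15
15*11*15=2475


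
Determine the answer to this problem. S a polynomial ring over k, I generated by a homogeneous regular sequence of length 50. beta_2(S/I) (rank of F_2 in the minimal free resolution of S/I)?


Regular sequence => Koszul complex is the minimal free resolution.
Syz_1 minimally generated by Koszul relations f_i*e_j - f_j*e_i (i<j): mu(Syz_1) = beta_2 = C(m,2) = m(m-1)/2
m=50
50*49/2 = 1225


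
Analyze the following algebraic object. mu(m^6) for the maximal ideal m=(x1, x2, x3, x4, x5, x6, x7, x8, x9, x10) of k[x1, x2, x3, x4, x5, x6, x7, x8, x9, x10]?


Graded Nakayama: mu(m^d) = dim_k (m^d/m^(d+1)) = #degree-6 monomials in 10 vars
C(n+d-1,d)=C(15,6)=5005


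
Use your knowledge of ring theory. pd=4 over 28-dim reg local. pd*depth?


pd+depth=28
depth=28-4=24
pd*depth=4*24=96


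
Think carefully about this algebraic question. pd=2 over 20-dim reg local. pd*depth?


pd+depth=20
depth=20-2=18
pd*depth=2*18=36


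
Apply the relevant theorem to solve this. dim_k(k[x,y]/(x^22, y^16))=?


Basis: x^i*y^j, i<22, j<16
22*16=352


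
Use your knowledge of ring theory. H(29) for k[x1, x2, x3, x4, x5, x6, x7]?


C(d+n-1,n-1)=C(35,6)=1623160


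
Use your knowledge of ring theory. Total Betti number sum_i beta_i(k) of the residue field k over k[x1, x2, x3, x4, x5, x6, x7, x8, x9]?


Koszul resolution: beta_i(k)=C(n,i), n=9
sum_i C(9,i) = 2^9 = 512


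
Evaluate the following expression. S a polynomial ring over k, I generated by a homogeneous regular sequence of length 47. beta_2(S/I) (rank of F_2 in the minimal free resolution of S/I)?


Regular sequence => Koszul complex is the minimal free resolution.
Syz_1 minimally generated by Koszul relations f_i*e_j - f_j*e_i (i<j): mu(Syz_1) = beta_2 = C(m,2) = m(m-1)/2
m=47
47*46/2 = 1081


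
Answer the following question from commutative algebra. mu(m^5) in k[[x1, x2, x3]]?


C(n+d-1,d)=C(7,5)=21


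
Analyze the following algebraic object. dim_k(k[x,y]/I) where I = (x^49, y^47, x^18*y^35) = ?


k[x,y]/I, I = (x^49, y^47, x^18*y^35)
Rect: 49x47=2303. Corner: (49-18)x(47-35)=372.
dim = 2303-372 = 1931


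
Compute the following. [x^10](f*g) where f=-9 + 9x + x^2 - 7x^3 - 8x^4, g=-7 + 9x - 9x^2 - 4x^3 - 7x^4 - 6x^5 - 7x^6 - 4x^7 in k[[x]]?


[x^10] = sum a_i*b_j, i+j=10
  -7*-4=28
  -8*-7=56
Sum=84


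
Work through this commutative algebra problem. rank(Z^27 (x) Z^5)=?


rank(M(x)N) = rank(M)*rank(N)
27*5 = 135


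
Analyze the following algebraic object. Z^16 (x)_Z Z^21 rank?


rank(M(x)N) = rank(M)*rank(N)
16*21 = 336


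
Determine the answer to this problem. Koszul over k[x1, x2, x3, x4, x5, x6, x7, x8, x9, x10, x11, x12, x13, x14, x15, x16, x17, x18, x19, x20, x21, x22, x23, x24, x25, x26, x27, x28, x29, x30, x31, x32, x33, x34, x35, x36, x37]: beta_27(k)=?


C(n,i)=C(37,27)=348330136


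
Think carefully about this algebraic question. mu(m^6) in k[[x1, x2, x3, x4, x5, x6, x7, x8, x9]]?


C(n+d-1,d)=C(14,6)=3003


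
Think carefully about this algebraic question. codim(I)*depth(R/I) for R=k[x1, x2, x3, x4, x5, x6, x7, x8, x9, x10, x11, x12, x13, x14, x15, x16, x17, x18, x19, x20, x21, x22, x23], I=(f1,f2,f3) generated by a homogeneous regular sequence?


codim=3, depth=dim(R/I)=23-3=20
Product=3*20=60


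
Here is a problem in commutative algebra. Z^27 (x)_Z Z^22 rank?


rank(M(x)N) = rank(M)*rank(N)
27*22 = 594


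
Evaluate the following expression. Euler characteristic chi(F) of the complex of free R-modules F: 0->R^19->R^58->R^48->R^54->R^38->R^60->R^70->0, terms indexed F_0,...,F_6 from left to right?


chi = sum (-1)^i * rank:
(-1)^0*19=19
(-1)^1*58=-58
(-1)^2*48=48
(-1)^3*54=-54
(-1)^4*38=38
(-1)^5*60=-60
(-1)^6*70=70
chi=3


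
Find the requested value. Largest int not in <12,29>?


gcd(12,29)=1 => F=ab-a-b=12*29-12-29=348-41=307


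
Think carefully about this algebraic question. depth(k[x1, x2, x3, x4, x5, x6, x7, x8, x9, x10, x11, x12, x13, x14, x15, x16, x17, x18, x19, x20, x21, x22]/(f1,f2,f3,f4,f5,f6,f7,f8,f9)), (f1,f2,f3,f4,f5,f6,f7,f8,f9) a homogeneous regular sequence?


depth(R)=22
depth(R/I)=22-9=13


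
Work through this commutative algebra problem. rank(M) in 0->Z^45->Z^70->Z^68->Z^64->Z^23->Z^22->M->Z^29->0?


Alt sum=0:
(-1)^0*45 + (-1)^1*70 + (-1)^2*68 + (-1)^3*64 + (-1)^4*23 + (-1)^5*22 + (-1)^6*? + (-1)^7*29=0
rank(M)=49


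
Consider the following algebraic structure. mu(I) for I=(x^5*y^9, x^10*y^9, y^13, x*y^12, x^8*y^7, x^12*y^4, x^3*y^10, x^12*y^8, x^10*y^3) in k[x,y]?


Remove redundant (divisible by others).
x^12*y^8 redundant.
x^10*y^9 redundant.
x^12*y^4 redundant.
Min: x^10*y^3, x^8*y^7, x^5*y^9, x^3*y^10, x*y^12, y^13
Count=6


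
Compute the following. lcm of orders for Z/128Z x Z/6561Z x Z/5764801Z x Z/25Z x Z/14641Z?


Exponent = lcm of the cyclic orders; pairwise coprime => product.
2^7*3^8*7^8*5^2*11^4=128*6561*5764801*25*14641=1772046348494083200


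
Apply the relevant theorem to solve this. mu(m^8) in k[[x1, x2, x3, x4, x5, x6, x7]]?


C(n+d-1,d)=C(14,8)=3003


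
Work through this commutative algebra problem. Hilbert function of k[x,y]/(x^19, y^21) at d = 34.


k[x,y], I = (x^19, y^21), d = 34
Need i < 19 and d-i < 21.
Range: 14 <= i <= 18.
H(34) = 5


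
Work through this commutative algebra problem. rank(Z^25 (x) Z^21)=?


rank(M(x)N) = rank(M)*rank(N)
25*21 = 525


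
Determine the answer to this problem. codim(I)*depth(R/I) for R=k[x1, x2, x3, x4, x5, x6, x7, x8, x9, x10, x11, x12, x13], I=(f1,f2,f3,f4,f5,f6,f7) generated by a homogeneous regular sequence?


codim=7, depth=dim(R/I)=13-7=6
Product=7*6=42


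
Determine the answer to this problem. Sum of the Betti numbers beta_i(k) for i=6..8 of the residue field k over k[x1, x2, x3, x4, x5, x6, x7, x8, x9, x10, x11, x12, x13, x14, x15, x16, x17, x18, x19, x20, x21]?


Koszul resolution: beta_i(k)=C(n,i), n=21
C(21,6)=54264, C(21,7)=116280, C(21,8)=203490
Sum=374034


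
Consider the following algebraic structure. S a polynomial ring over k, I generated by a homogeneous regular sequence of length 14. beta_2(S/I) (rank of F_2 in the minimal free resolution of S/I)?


Regular sequence => Koszul complex is the minimal free resolution.
Syz_1 minimally generated by Koszul relations f_i*e_j - f_j*e_i (i<j): mu(Syz_1) = beta_2 = C(m,2) = m(m-1)/2
m=14
14*13/2 = 91


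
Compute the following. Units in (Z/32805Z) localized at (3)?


Local ring = Z/6561Z.
phi(6561) = 3^7*(3-1) = 4374


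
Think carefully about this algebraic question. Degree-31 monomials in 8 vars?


C(d+n-1,n-1)=C(38,7)=12620256


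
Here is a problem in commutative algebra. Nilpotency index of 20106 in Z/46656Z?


20106^k mod 46656:
k=1: 20106
k=2: 23652
k=3: 29160
k=4: 11664
k=5: 23328
k=6: 0
First zero at k = 6


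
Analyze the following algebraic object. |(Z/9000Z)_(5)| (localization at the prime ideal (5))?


5-primary part: 9000=5^3*72
Size=5^3=125


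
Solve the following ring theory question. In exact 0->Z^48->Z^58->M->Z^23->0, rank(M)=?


Alt sum=0:
(-1)^0*48 + (-1)^1*58 + (-1)^2*? + (-1)^3*23=0
rank(M)=33


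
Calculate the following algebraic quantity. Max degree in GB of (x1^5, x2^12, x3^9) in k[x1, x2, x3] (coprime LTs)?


Pure powers, coprime LTs => already GB.
Degrees: 5, 12, 9
Max=12


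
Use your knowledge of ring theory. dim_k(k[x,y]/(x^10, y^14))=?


Basis: x^i*y^j, i<10, j<14
10*14=140


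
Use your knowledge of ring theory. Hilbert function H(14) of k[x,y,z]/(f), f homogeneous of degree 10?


C(16,2)-C(6,2)=120-15=105


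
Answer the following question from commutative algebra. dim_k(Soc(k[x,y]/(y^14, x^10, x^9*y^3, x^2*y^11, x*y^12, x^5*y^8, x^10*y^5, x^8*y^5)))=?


Socle = ann(m) = span of standard monomials u with x*u, y*u in I (staircase corners).
Redundant generators: x^10*y^5
Minimal generators: x^10, x^9*y^3, x^8*y^5, x^5*y^8, x^2*y^11, x*y^12, y^14
Corners: y^13, xy^11, x^4y^10, x^7y^7, x^8y^4, x^9y^2
Socle dim=6


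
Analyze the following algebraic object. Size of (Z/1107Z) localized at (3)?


3-primary part: 1107=3^3*41
Size=3^3=27


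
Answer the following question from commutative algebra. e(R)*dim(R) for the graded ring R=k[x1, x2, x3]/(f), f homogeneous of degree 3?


e(R)=deg(f)=3, dim(R)=3-1=2
e*dim=3*2=6


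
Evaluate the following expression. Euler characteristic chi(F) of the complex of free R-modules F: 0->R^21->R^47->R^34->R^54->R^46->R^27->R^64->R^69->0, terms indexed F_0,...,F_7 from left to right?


chi = sum (-1)^i * rank:
(-1)^0*21=21
(-1)^1*47=-47
(-1)^2*34=34
(-1)^3*54=-54
(-1)^4*46=46
(-1)^5*27=-27
(-1)^6*64=64
(-1)^7*69=-69
chi=-32


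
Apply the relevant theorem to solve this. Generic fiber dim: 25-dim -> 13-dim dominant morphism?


dim(fiber)=dim(X)-dim(Y)=25-13=12


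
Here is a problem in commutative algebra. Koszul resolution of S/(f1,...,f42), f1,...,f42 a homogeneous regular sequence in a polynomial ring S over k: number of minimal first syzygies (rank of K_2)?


Regular sequence => Koszul complex is the minimal free resolution.
Syz_1 minimally generated by Koszul relations f_i*e_j - f_j*e_i (i<j): mu(Syz_1) = beta_2 = C(m,2) = m(m-1)/2
m=42
42*41/2 = 861


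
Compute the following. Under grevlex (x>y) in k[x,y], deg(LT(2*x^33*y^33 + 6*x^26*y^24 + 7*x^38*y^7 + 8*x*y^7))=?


LT: 2*x^33*y^33
deg_x=33, deg_y=33
Total=33+33=66


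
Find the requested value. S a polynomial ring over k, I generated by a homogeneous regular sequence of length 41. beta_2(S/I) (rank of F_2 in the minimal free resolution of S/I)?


Regular sequence => Koszul complex is the minimal free resolution.
Syz_1 minimally generated by Koszul relations f_i*e_j - f_j*e_i (i<j): mu(Syz_1) = beta_2 = C(m,2) = m(m-1)/2
m=41
41*40/2 = 820


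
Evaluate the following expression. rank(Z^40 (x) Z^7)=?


rank(M(x)N) = rank(M)*rank(N)
40*7 = 280


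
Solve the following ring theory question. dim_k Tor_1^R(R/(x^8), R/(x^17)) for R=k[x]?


Tor_1(R/I,R/J)=(I cap J)/IJ=(x^17)/(x^25)
dim=25-17=min(8,17)=8


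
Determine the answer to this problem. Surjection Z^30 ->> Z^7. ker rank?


rank(ker) = 30-7 = 23


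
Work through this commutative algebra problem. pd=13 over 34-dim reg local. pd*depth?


pd+depth=34
depth=34-13=21
pd*depth=13*21=273


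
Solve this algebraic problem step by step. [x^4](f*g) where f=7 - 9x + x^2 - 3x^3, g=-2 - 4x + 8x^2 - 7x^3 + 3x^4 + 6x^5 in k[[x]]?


[x^4] = sum a_i*b_j, i+j=4
  7*3=21
  -9*-7=63
  1*8=8
  -3*-4=12
Sum=104


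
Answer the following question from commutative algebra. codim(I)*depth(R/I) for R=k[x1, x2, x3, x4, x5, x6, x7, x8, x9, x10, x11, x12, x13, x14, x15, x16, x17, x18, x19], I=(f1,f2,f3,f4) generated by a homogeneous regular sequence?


codim=4, depth=dim(R/I)=19-4=15
Product=4*15=60


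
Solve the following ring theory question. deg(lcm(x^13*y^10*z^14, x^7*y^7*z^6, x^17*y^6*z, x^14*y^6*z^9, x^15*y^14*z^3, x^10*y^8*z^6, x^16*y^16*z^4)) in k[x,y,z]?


lcm = componentwise max:
x: max(13,7,17,14,15,10,16)=17
y: max(10,7,6,6,14,8,16)=16
z: max(14,6,1,9,3,6,4)=14
Total=17+16+14=47


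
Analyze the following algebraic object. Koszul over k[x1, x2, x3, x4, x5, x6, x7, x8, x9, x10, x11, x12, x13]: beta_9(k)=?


C(n,i)=C(13,9)=715


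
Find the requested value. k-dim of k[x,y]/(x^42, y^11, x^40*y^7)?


k[x,y]/I, I = (x^42, y^11, x^40*y^7)
Rect: 42x11=462. Corner: (42-40)x(11-7)=8.
dim = 462-8 = 454


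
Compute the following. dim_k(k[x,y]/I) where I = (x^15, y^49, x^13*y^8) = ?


k[x,y]/I, I = (x^15, y^49, x^13*y^8)
Rect: 15x49=735. Corner: (15-13)x(49-8)=82.
dim = 735-82 = 653


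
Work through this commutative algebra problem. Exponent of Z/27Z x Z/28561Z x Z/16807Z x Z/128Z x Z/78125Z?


Exponent = lcm of the cyclic orders; pairwise coprime => product.
3^3*13^4*7^5*2^7*5^7=27*28561*16807*128*78125=129606676290000000


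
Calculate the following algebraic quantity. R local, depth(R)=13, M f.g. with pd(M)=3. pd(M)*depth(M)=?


pd+depth=13
depth=13-3=10
pd*depth=3*10=30


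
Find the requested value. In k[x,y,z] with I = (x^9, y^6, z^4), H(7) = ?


Need i<9, j<6, k<4 with i+j+k=7.
For each i, j ranges over max(0,7-i-3)..min(5,7-i):
  i=0: j in [4,5] -> 2
  i=1: j in [3,5] -> 3
  i=2: j in [2,5] -> 4
  i=3: j in [1,4] -> 4
  i=4: j in [0,3] -> 4
  i=5: j in [0,2] -> 3
  i=6: j in [0,1] -> 2
  i=7: j in [0,0] -> 1
H(7) = 2+3+4+4+4+3+2+1 = 23


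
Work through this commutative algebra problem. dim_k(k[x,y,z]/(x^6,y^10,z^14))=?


Basis: x^iy^jz^k, i<6,j<10,k<14
6*10*14=840


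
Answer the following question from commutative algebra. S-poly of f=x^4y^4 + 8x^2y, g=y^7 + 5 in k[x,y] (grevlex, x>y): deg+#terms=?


LT(f)=x^4y^4, LT(g)=y^7
lcm(LM)=x^4y^7
S(f,g) (scaled by 1 to clear denominators) = y^3*f - x^4*g = 8x^2y^4 - 5x^4
2 terms, deg 6.
6+2=8


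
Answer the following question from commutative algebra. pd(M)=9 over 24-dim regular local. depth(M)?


pd+depth=depth(R)=24
depth=24-9=15


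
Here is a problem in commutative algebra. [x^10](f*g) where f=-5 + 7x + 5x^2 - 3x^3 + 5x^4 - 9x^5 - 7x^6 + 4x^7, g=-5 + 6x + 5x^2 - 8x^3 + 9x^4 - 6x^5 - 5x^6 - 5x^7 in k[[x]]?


[x^10] = sum a_i*b_j, i+j=10
  -3*-5=15
  5*-5=-25
  -9*-6=54
  -7*9=-63
  4*-8=-32
Sum=-51


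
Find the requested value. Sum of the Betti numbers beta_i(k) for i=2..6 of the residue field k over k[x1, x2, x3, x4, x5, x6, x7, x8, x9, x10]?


Koszul resolution: beta_i(k)=C(n,i), n=10
C(10,2)=45, C(10,3)=120, C(10,4)=210, C(10,5)=252, C(10,6)=210
Sum=837


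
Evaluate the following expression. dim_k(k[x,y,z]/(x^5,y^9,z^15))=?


Basis: x^iy^jz^k, i<5,j<9,k<15
5*9*15=675


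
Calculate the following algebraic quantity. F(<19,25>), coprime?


gcd(19,25)=1 => F=ab-a-b=19*25-19-25=475-44=431


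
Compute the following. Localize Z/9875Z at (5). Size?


5-primary part: 9875=5^3*79
Size=5^3=125


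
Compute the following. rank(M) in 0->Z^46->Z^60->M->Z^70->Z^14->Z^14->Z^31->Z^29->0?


Alt sum=0:
(-1)^0*46 + (-1)^1*60 + (-1)^2*? + (-1)^3*70 + (-1)^4*14 + (-1)^5*14 + (-1)^6*31 + (-1)^7*29=0
rank(M)=82


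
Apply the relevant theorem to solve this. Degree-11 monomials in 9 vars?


C(d+n-1,n-1)=C(19,8)=75582


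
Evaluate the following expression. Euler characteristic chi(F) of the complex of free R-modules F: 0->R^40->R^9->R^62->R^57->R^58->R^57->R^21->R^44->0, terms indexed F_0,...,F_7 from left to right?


chi = sum (-1)^i * rank:
(-1)^0*40=40
(-1)^1*9=-9
(-1)^2*62=62
(-1)^3*57=-57
(-1)^4*58=58
(-1)^5*57=-57
(-1)^6*21=21
(-1)^7*44=-44
chi=14


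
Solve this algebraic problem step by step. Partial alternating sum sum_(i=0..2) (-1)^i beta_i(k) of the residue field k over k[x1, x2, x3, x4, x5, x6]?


Koszul resolution: beta_i(k)=C(n,i), n=6
sum_(i=0..p) (-1)^i C(n,i) = (-1)^p C(n-1,p)
(-1)^2*C(5,2) = (-1)^2*10 = 10


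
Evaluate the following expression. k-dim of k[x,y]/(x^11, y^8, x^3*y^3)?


k[x,y]/I, I = (x^11, y^8, x^3*y^3)
Rect: 11x8=88. Corner: (11-3)x(8-3)=40.
dim = 88-40 = 48


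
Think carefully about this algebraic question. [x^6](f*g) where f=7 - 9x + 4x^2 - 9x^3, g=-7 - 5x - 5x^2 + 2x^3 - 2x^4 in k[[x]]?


[x^6] = sum a_i*b_j, i+j=6
  4*-2=-8
  -9*2=-18
Sum=-26


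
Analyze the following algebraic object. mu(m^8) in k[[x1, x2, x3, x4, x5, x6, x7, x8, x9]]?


C(n+d-1,d)=C(16,8)=12870


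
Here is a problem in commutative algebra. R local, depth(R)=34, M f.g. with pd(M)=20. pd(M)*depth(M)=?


pd+depth=34
depth=34-20=14
pd*depth=20*14=280


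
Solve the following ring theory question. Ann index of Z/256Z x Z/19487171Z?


Exponent = lcm of the cyclic orders; pairwise coprime => product.
2^8*11^7=256*19487171=4988715776


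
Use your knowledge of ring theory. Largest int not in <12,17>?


gcd(12,17)=1 => F=ab-a-b=12*17-12-17=204-29=175


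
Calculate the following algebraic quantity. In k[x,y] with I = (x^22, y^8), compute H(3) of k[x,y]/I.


k[x,y], I = (x^22, y^8), d = 3
Need i < 22 and d-i < 8.
Range: 0 <= i <= 3.
H(3) = 4


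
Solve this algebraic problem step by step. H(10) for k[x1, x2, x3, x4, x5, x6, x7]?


C(d+n-1,n-1)=C(16,6)=8008


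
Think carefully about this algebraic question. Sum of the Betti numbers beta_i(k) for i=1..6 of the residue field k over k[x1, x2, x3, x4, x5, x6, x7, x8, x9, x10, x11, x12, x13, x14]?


Koszul resolution: beta_i(k)=C(n,i), n=14
C(14,1)=14, C(14,2)=91, C(14,3)=364, C(14,4)=1001, C(14,5)=2002, C(14,6)=3003
Sum=6475


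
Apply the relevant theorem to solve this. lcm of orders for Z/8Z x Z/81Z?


Exponent = lcm of the cyclic orders; pairwise coprime => product.
2^3*3^4=8*81=648


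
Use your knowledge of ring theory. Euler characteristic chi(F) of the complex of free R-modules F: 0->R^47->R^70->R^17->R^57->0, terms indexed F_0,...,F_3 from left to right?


chi = sum (-1)^i * rank:
(-1)^0*47=47
(-1)^1*70=-70
(-1)^2*17=17
(-1)^3*57=-57
chi=-63


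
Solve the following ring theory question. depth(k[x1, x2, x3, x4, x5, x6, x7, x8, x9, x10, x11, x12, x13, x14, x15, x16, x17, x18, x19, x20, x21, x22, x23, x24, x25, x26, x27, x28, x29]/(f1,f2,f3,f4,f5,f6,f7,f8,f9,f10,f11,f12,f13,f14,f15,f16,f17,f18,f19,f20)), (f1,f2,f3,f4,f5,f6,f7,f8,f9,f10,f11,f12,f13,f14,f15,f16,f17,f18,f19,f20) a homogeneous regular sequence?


depth(R)=29
depth(R/I)=29-20=9


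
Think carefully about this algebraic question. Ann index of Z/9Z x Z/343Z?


Exponent = lcm of the cyclic orders; pairwise coprime => product.
3^2*7^3=9*343=3087


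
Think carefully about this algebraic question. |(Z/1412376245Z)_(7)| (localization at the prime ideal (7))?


7-primary part: 1412376245=7^10*5
Size=7^10=282475249


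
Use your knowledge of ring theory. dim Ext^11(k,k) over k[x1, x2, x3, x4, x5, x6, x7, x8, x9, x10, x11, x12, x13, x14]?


C(n,i)=C(14,11)=364


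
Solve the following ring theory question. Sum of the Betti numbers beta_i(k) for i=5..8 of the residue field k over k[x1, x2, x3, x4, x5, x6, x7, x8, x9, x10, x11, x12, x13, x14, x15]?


Koszul resolution: beta_i(k)=C(n,i), n=15
C(15,5)=3003, C(15,6)=5005, C(15,7)=6435, C(15,8)=6435
Sum=20878


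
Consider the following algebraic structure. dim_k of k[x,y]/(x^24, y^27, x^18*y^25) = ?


k[x,y]/I, I = (x^24, y^27, x^18*y^25)
Rect: 24x27=648. Corner: (24-18)x(27-25)=12.
dim = 648-12 = 636


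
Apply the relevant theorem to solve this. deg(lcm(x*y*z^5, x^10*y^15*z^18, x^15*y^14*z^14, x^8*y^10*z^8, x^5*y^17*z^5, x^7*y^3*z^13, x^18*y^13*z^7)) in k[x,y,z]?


lcm = componentwise max:
x: max(1,10,15,8,5,7,18)=18
y: max(1,15,14,10,17,3,13)=17
z: max(5,18,14,8,5,13,7)=18
Total=18+17+18=53


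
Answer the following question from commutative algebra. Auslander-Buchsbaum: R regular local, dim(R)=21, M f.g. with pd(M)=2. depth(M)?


pd+depth=depth(R)=21
depth=21-2=19


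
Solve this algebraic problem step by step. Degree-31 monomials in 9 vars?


C(d+n-1,n-1)=C(39,8)=61523748


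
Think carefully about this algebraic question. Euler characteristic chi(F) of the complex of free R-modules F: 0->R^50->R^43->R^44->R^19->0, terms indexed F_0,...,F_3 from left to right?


chi = sum (-1)^i * rank:
(-1)^0*50=50
(-1)^1*43=-43
(-1)^2*44=44
(-1)^3*19=-19
chi=32


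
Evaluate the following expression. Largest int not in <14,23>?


gcd(14,23)=1 => F=ab-a-b=14*23-14-23=322-37=285


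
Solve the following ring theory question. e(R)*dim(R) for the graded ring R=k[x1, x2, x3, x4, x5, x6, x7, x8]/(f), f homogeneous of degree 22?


e(R)=deg(f)=22, dim(R)=8-1=7
e*dim=22*7=154


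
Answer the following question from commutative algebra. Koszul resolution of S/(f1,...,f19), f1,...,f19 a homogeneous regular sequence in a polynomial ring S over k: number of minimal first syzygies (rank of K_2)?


Regular sequence => Koszul complex is the minimal free resolution.
Syz_1 minimally generated by Koszul relations f_i*e_j - f_j*e_i (i<j): mu(Syz_1) = beta_2 = C(m,2) = m(m-1)/2
m=19
19*18/2 = 171


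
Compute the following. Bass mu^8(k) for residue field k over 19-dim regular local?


C(n,i)=C(19,8)=75582


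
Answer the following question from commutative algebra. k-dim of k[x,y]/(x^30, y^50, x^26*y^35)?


k[x,y]/I, I = (x^30, y^50, x^26*y^35)
Rect: 30x50=1500. Corner: (30-26)x(50-35)=60.
dim = 1500-60 = 1440


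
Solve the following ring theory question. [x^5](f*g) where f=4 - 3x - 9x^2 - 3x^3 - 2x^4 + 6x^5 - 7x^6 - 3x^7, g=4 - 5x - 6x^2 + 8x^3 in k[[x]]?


[x^5] = sum a_i*b_j, i+j=5
  -9*8=-72
  -3*-6=18
  -2*-5=10
  6*4=24
Sum=-20


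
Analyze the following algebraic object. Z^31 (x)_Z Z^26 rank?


rank(M(x)N) = rank(M)*rank(N)
31*26 = 806


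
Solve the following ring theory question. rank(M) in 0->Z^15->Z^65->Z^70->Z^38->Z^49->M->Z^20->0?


Alt sum=0:
(-1)^0*15 + (-1)^1*65 + (-1)^2*70 + (-1)^3*38 + (-1)^4*49 + (-1)^5*? + (-1)^6*20=0
rank(M)=51


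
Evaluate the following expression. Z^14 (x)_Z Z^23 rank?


rank(M(x)N) = rank(M)*rank(N)
14*23 = 322


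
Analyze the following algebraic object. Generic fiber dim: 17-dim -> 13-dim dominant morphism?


dim(fiber)=dim(X)-dim(Y)=17-13=4


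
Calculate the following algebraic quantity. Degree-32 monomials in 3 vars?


C(d+n-1,n-1)=C(34,2)=561


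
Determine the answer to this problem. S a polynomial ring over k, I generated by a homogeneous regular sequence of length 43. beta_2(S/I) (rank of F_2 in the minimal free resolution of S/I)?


Regular sequence => Koszul complex is the minimal free resolution.
Syz_1 minimally generated by Koszul relations f_i*e_j - f_j*e_i (i<j): mu(Syz_1) = beta_2 = C(m,2) = m(m-1)/2
m=43
43*42/2 = 903
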